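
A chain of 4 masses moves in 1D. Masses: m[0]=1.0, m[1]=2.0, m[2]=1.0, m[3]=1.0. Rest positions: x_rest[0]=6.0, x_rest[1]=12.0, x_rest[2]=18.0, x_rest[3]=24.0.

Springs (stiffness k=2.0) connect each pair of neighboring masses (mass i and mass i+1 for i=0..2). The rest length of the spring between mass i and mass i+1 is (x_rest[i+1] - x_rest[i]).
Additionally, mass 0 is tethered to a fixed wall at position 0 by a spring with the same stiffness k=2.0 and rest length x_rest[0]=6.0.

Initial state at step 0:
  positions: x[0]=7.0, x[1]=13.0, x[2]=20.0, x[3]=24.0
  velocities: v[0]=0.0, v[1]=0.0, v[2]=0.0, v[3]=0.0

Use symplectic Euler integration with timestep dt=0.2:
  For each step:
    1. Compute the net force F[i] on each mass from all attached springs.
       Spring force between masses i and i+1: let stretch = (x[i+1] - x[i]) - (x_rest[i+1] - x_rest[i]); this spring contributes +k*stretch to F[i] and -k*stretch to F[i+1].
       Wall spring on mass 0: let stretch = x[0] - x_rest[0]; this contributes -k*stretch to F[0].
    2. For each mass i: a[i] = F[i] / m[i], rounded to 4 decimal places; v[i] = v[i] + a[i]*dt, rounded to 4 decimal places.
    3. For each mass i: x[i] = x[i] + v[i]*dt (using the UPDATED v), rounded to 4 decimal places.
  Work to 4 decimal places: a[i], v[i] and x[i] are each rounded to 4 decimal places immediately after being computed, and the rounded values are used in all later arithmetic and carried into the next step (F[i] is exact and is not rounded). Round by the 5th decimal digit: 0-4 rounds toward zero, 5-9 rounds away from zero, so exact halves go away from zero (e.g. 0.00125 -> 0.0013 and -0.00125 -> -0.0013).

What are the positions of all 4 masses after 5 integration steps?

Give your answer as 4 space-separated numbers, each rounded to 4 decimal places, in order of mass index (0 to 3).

Answer: 6.2608 13.1461 17.9781 25.4599

Derivation:
Step 0: x=[7.0000 13.0000 20.0000 24.0000] v=[0.0000 0.0000 0.0000 0.0000]
Step 1: x=[6.9200 13.0400 19.7600 24.1600] v=[-0.4000 0.2000 -1.2000 0.8000]
Step 2: x=[6.7760 13.1040 19.3344 24.4480] v=[-0.7200 0.3200 -2.1280 1.4400]
Step 3: x=[6.5962 13.1641 18.8195 24.8069] v=[-0.8992 0.3005 -2.5747 1.7946]
Step 4: x=[6.4141 13.1877 18.3311 25.1668] v=[-0.9105 0.1180 -2.4419 1.7996]
Step 5: x=[6.2608 13.1461 17.9781 25.4599] v=[-0.7667 -0.2080 -1.7650 1.4653]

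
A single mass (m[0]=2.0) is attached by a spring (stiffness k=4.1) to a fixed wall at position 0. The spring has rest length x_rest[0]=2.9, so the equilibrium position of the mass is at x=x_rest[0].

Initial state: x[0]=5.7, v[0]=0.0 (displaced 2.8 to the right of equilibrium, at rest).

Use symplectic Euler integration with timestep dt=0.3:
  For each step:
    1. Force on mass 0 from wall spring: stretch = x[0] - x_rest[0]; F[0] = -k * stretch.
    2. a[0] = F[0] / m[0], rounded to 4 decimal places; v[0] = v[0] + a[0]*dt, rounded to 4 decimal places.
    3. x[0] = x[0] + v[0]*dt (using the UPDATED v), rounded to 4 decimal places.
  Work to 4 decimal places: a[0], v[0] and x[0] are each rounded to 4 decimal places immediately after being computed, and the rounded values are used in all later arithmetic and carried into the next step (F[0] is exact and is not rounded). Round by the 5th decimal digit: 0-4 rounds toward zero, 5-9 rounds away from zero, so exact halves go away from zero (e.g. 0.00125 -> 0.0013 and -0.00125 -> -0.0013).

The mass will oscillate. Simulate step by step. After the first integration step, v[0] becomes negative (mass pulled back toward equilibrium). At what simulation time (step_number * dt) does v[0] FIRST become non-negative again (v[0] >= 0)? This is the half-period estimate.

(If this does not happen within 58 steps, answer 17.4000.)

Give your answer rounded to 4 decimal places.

Answer: 2.4000

Derivation:
Step 0: x=[5.7000] v=[0.0000]
Step 1: x=[5.1834] v=[-1.7220]
Step 2: x=[4.2455] v=[-3.1263]
Step 3: x=[3.0594] v=[-3.9538]
Step 4: x=[1.8439] v=[-4.0518]
Step 5: x=[0.8232] v=[-3.4023]
Step 6: x=[0.1857] v=[-2.1251]
Step 7: x=[0.0490] v=[-0.4558]
Step 8: x=[0.4383] v=[1.2976]
First v>=0 after going negative at step 8, time=2.4000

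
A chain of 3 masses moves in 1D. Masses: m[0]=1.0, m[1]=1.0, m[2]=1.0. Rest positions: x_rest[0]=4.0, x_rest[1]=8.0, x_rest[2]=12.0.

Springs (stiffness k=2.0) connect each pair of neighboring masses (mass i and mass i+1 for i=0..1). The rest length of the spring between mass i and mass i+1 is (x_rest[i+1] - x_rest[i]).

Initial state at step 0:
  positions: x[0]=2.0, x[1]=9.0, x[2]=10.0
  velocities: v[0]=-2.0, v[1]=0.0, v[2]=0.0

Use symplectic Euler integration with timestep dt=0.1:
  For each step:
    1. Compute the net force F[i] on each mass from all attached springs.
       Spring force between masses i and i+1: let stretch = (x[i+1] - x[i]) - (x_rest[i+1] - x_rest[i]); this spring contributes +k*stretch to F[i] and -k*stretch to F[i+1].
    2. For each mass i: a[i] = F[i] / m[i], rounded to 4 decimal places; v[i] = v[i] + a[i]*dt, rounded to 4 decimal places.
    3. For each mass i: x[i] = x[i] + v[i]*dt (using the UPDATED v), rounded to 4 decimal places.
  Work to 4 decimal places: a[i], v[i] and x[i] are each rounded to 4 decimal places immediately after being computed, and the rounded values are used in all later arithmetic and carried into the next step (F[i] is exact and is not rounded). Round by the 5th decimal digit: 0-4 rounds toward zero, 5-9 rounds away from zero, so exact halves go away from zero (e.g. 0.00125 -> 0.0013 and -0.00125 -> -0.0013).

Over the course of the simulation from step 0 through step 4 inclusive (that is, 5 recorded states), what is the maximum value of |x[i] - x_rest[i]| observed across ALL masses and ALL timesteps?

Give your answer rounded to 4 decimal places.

Answer: 2.2419

Derivation:
Step 0: x=[2.0000 9.0000 10.0000] v=[-2.0000 0.0000 0.0000]
Step 1: x=[1.8600 8.8800 10.0600] v=[-1.4000 -1.2000 0.6000]
Step 2: x=[1.7804 8.6432 10.1764] v=[-0.7960 -2.3680 1.1640]
Step 3: x=[1.7581 8.2998 10.3421] v=[-0.2234 -3.4339 1.6574]
Step 4: x=[1.7866 7.8664 10.5470] v=[0.2849 -4.3338 2.0489]
Max displacement = 2.2419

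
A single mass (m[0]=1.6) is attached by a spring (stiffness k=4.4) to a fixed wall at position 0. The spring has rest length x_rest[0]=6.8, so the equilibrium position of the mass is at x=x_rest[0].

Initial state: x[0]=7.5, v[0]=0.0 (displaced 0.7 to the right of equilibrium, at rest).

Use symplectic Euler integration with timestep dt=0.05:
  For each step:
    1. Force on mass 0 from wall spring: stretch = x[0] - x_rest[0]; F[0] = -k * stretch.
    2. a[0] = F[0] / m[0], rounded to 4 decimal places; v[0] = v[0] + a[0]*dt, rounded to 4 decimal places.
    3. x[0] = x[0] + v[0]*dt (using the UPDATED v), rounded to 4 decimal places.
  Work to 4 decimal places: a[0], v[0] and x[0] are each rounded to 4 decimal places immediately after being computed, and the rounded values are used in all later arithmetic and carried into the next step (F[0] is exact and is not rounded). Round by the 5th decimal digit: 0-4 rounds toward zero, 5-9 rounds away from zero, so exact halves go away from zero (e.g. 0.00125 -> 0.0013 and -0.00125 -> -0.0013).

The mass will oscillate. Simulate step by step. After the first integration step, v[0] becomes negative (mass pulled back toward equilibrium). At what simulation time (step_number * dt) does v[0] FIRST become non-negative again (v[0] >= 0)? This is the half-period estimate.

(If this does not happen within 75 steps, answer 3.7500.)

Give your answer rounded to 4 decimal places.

Answer: 1.9000

Derivation:
Step 0: x=[7.5000] v=[0.0000]
Step 1: x=[7.4952] v=[-0.0963]
Step 2: x=[7.4856] v=[-0.1919]
Step 3: x=[7.4713] v=[-0.2862]
Step 4: x=[7.4524] v=[-0.3785]
Step 5: x=[7.4290] v=[-0.4682]
Step 6: x=[7.4013] v=[-0.5547]
Step 7: x=[7.3694] v=[-0.6374]
Step 8: x=[7.3336] v=[-0.7157]
Step 9: x=[7.2941] v=[-0.7891]
Step 10: x=[7.2513] v=[-0.8570]
Step 11: x=[7.2053] v=[-0.9191]
Step 12: x=[7.1566] v=[-0.9748]
Step 13: x=[7.1054] v=[-1.0238]
Step 14: x=[7.0521] v=[-1.0658]
Step 15: x=[6.9971] v=[-1.1005]
Step 16: x=[6.9407] v=[-1.1276]
Step 17: x=[6.8834] v=[-1.1469]
Step 18: x=[6.8255] v=[-1.1584]
Step 19: x=[6.7674] v=[-1.1619]
Step 20: x=[6.7095] v=[-1.1574]
Step 21: x=[6.6523] v=[-1.1450]
Step 22: x=[6.5961] v=[-1.1247]
Step 23: x=[6.5413] v=[-1.0967]
Step 24: x=[6.4882] v=[-1.0611]
Step 25: x=[6.4373] v=[-1.0182]
Step 26: x=[6.3889] v=[-0.9683]
Step 27: x=[6.3433] v=[-0.9118]
Step 28: x=[6.3009] v=[-0.8490]
Step 29: x=[6.2619] v=[-0.7804]
Step 30: x=[6.2266] v=[-0.7064]
Step 31: x=[6.1952] v=[-0.6276]
Step 32: x=[6.1680] v=[-0.5444]
Step 33: x=[6.1451] v=[-0.4575]
Step 34: x=[6.1267] v=[-0.3675]
Step 35: x=[6.1130] v=[-0.2749]
Step 36: x=[6.1040] v=[-0.1804]
Step 37: x=[6.0998] v=[-0.0847]
Step 38: x=[6.1004] v=[0.0116]
First v>=0 after going negative at step 38, time=1.9000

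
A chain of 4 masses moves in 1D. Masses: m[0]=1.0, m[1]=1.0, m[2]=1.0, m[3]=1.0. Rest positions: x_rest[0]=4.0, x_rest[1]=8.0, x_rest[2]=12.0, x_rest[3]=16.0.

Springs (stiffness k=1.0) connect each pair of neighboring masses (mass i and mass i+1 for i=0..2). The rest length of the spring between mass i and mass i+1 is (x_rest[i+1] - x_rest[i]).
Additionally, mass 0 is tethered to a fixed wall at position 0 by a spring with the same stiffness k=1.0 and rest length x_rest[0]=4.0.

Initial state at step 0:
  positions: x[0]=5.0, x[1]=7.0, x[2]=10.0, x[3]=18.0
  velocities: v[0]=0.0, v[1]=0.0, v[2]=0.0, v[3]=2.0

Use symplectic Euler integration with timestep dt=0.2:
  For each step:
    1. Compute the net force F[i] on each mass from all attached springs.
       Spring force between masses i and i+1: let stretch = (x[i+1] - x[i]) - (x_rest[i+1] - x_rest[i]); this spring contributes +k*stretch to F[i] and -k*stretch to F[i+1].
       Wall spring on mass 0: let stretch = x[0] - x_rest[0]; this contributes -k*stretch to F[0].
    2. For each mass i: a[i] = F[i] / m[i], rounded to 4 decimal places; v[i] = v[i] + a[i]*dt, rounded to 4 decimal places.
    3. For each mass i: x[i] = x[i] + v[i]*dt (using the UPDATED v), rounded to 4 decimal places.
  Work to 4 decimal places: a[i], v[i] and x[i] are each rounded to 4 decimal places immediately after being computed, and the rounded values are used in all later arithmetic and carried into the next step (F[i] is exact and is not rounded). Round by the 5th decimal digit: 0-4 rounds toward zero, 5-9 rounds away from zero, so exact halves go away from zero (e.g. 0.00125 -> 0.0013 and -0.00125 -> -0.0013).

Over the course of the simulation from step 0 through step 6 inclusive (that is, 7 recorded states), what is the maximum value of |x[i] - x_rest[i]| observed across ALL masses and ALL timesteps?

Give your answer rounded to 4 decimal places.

Answer: 2.3184

Derivation:
Step 0: x=[5.0000 7.0000 10.0000 18.0000] v=[0.0000 0.0000 0.0000 2.0000]
Step 1: x=[4.8800 7.0400 10.2000 18.2400] v=[-0.6000 0.2000 1.0000 1.2000]
Step 2: x=[4.6512 7.1200 10.5952 18.3184] v=[-1.1440 0.4000 1.9760 0.3920]
Step 3: x=[4.3351 7.2403 11.1603 18.2479] v=[-1.5805 0.6013 2.8256 -0.3526]
Step 4: x=[3.9618 7.4012 11.8521 18.0539] v=[-1.8665 0.8043 3.4591 -0.9701]
Step 5: x=[3.5676 7.6025 12.6140 17.7718] v=[-1.9710 1.0066 3.8093 -1.4105]
Step 6: x=[3.1921 7.8429 13.3817 17.4434] v=[-1.8775 1.2019 3.8386 -1.6421]
Max displacement = 2.3184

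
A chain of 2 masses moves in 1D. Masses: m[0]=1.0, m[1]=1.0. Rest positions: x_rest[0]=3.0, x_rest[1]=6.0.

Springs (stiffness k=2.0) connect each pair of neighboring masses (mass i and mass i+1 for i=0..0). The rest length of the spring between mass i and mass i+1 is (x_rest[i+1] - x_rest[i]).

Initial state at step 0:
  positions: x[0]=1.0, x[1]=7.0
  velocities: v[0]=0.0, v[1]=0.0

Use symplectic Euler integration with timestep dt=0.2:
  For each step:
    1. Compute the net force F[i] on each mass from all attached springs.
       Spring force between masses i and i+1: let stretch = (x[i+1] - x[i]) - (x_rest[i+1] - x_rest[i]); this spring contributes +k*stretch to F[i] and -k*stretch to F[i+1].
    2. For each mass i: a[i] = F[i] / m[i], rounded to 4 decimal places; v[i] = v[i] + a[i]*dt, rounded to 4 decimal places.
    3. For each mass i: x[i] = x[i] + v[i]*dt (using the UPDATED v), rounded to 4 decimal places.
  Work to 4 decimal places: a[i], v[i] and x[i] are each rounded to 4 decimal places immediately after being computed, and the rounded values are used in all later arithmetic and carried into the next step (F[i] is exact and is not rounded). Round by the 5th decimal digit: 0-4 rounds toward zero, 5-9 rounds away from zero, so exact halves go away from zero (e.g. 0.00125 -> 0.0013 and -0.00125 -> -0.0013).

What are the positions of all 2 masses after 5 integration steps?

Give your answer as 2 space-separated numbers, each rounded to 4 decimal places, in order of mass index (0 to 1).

Step 0: x=[1.0000 7.0000] v=[0.0000 0.0000]
Step 1: x=[1.2400 6.7600] v=[1.2000 -1.2000]
Step 2: x=[1.6816 6.3184] v=[2.2080 -2.2080]
Step 3: x=[2.2541 5.7459] v=[2.8627 -2.8627]
Step 4: x=[2.8660 5.1340] v=[3.0594 -3.0594]
Step 5: x=[3.4193 4.5807] v=[2.7666 -2.7666]

Answer: 3.4193 4.5807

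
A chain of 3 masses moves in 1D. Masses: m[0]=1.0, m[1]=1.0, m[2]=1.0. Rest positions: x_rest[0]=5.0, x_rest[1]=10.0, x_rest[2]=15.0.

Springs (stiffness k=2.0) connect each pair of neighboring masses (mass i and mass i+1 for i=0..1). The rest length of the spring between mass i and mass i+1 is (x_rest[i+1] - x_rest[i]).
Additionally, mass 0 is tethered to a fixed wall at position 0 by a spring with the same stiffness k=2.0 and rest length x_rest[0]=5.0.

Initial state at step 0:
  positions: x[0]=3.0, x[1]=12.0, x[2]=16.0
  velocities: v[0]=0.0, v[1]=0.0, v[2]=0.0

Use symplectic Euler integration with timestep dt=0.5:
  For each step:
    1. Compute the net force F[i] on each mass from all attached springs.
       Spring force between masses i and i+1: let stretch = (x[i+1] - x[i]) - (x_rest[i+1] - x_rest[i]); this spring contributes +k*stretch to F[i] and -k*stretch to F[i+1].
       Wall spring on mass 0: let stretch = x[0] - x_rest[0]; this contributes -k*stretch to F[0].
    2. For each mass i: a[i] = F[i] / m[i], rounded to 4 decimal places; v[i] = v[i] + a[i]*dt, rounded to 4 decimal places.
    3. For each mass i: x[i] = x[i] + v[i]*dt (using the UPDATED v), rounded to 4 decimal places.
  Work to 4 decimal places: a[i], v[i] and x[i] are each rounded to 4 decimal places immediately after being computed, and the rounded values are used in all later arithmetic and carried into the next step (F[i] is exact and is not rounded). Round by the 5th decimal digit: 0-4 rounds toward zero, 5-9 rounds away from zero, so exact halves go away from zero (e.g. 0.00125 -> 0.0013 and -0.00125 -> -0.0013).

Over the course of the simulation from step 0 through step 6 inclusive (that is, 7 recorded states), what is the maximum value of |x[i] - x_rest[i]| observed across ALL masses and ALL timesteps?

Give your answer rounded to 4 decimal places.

Answer: 2.8437

Derivation:
Step 0: x=[3.0000 12.0000 16.0000] v=[0.0000 0.0000 0.0000]
Step 1: x=[6.0000 9.5000 16.5000] v=[6.0000 -5.0000 1.0000]
Step 2: x=[7.7500 8.7500 16.0000] v=[3.5000 -1.5000 -1.0000]
Step 3: x=[6.1250 11.1250 14.3750] v=[-3.2500 4.7500 -3.2500]
Step 4: x=[3.9375 12.6250 13.6250] v=[-4.3750 3.0000 -1.5000]
Step 5: x=[4.1250 10.2813 14.8750] v=[0.3750 -4.6875 2.5000]
Step 6: x=[5.3282 7.1563 16.3282] v=[2.4063 -6.2501 2.9063]
Max displacement = 2.8437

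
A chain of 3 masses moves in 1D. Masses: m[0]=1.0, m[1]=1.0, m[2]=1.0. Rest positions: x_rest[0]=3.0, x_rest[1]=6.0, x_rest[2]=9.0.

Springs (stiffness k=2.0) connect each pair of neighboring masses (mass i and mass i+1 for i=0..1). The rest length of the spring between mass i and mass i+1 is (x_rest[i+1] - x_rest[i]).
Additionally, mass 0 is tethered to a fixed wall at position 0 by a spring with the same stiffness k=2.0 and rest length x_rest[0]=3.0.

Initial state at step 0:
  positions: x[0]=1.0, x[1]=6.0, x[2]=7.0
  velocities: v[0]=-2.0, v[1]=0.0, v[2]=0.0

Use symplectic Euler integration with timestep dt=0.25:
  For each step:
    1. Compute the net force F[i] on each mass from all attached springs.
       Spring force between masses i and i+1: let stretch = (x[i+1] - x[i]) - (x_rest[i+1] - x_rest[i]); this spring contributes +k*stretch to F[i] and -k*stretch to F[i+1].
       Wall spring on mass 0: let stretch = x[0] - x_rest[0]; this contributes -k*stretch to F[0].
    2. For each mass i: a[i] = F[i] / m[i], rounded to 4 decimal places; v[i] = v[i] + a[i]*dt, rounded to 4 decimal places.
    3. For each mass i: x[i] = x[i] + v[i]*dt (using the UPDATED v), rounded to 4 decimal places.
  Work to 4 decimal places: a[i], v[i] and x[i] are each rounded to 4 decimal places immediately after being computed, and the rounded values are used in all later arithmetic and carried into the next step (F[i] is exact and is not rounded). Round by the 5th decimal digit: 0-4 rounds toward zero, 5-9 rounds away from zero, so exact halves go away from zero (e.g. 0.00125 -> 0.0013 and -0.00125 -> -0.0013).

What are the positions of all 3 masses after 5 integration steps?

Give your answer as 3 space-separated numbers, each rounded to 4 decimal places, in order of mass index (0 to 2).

Step 0: x=[1.0000 6.0000 7.0000] v=[-2.0000 0.0000 0.0000]
Step 1: x=[1.0000 5.5000 7.2500] v=[0.0000 -2.0000 1.0000]
Step 2: x=[1.4375 4.6563 7.6563] v=[1.7500 -3.3750 1.6250]
Step 3: x=[2.0977 3.7852 8.0626] v=[2.6407 -3.4844 1.6250]
Step 4: x=[2.7066 3.2378 8.3092] v=[2.4356 -2.1895 0.9863]
Step 5: x=[3.0436 3.2580 8.2969] v=[1.3479 0.0806 -0.0494]

Answer: 3.0436 3.2580 8.2969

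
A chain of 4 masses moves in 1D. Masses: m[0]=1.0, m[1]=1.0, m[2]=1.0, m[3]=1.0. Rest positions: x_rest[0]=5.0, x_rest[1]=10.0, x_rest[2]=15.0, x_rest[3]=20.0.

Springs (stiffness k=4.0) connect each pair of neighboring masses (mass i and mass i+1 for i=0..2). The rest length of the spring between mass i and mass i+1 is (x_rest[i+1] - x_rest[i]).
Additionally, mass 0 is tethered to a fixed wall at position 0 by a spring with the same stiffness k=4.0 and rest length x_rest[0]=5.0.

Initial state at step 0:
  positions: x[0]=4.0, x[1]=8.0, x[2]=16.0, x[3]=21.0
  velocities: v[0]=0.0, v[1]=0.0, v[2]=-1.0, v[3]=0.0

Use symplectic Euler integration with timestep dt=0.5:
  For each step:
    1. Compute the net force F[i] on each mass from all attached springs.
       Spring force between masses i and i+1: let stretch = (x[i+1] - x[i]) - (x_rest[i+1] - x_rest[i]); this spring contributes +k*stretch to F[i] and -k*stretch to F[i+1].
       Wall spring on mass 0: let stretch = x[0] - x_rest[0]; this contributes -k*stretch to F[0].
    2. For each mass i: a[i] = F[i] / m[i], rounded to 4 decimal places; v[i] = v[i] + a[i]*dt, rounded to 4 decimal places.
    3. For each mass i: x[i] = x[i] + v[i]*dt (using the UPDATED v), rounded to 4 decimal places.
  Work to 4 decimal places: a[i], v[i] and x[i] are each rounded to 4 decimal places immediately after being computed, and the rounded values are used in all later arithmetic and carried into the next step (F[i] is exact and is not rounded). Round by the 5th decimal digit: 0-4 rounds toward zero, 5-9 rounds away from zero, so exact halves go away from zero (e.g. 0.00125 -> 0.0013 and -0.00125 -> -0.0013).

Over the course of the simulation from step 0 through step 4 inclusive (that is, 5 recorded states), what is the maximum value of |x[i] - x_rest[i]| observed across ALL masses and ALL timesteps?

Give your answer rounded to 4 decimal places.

Step 0: x=[4.0000 8.0000 16.0000 21.0000] v=[0.0000 0.0000 -1.0000 0.0000]
Step 1: x=[4.0000 12.0000 12.5000 21.0000] v=[0.0000 8.0000 -7.0000 0.0000]
Step 2: x=[8.0000 8.5000 17.0000 17.5000] v=[8.0000 -7.0000 9.0000 -7.0000]
Step 3: x=[4.5000 13.0000 13.5000 18.5000] v=[-7.0000 9.0000 -7.0000 2.0000]
Step 4: x=[5.0000 9.5000 14.5000 19.5000] v=[1.0000 -7.0000 2.0000 2.0000]
Max displacement = 3.0000

Answer: 3.0000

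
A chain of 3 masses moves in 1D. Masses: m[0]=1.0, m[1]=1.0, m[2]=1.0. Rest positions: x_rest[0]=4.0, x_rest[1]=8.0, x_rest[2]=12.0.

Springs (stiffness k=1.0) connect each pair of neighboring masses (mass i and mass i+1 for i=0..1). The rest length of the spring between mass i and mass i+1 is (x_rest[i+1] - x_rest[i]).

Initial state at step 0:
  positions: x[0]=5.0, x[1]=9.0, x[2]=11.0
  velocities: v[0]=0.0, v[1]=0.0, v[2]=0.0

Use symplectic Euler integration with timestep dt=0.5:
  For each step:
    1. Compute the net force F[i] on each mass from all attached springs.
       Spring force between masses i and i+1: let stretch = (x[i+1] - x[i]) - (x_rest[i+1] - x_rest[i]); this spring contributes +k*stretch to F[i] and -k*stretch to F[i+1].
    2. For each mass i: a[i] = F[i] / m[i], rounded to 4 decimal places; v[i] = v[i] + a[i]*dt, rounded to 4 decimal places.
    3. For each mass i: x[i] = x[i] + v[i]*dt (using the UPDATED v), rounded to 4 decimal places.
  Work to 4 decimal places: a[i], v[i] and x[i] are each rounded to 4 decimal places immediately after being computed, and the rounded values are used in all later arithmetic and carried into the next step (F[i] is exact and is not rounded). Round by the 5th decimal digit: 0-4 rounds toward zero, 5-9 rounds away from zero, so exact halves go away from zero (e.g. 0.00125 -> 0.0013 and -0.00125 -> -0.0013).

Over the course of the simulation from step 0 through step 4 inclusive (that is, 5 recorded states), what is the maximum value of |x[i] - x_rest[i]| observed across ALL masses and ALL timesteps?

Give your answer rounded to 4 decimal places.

Answer: 1.2345

Derivation:
Step 0: x=[5.0000 9.0000 11.0000] v=[0.0000 0.0000 0.0000]
Step 1: x=[5.0000 8.5000 11.5000] v=[0.0000 -1.0000 1.0000]
Step 2: x=[4.8750 7.8750 12.2500] v=[-0.2500 -1.2500 1.5000]
Step 3: x=[4.5000 7.5938 12.9063] v=[-0.7500 -0.5625 1.3125]
Step 4: x=[3.8985 7.8673 13.2345] v=[-1.2031 0.5469 0.6563]
Max displacement = 1.2345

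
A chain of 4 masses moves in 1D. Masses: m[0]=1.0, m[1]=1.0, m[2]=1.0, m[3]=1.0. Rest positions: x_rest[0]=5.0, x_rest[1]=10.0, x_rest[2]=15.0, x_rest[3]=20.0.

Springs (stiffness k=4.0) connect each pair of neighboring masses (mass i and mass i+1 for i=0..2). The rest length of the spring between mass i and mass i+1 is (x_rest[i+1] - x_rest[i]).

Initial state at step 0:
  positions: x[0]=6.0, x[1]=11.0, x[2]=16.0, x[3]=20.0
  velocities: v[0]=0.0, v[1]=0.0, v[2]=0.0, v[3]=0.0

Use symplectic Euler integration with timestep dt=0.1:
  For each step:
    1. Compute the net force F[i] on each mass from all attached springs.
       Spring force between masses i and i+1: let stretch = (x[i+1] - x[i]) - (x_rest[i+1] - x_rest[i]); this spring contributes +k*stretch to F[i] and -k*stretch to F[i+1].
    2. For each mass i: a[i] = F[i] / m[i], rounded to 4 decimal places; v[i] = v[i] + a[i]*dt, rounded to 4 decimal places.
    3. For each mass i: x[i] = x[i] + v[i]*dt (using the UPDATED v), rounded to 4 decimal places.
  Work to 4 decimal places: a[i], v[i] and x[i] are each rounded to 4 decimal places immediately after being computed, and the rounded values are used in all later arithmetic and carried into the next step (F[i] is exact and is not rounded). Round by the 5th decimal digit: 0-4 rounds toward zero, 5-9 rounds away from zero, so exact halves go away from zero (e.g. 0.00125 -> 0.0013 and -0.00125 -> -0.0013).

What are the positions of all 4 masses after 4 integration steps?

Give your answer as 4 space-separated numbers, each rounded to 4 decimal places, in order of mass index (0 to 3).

Step 0: x=[6.0000 11.0000 16.0000 20.0000] v=[0.0000 0.0000 0.0000 0.0000]
Step 1: x=[6.0000 11.0000 15.9600 20.0400] v=[0.0000 0.0000 -0.4000 0.4000]
Step 2: x=[6.0000 10.9984 15.8848 20.1168] v=[0.0000 -0.0160 -0.7520 0.7680]
Step 3: x=[5.9999 10.9923 15.7834 20.2243] v=[-0.0006 -0.0608 -1.0138 1.0752]
Step 4: x=[5.9995 10.9782 15.6680 20.3542] v=[-0.0036 -0.1413 -1.1539 1.2988]

Answer: 5.9995 10.9782 15.6680 20.3542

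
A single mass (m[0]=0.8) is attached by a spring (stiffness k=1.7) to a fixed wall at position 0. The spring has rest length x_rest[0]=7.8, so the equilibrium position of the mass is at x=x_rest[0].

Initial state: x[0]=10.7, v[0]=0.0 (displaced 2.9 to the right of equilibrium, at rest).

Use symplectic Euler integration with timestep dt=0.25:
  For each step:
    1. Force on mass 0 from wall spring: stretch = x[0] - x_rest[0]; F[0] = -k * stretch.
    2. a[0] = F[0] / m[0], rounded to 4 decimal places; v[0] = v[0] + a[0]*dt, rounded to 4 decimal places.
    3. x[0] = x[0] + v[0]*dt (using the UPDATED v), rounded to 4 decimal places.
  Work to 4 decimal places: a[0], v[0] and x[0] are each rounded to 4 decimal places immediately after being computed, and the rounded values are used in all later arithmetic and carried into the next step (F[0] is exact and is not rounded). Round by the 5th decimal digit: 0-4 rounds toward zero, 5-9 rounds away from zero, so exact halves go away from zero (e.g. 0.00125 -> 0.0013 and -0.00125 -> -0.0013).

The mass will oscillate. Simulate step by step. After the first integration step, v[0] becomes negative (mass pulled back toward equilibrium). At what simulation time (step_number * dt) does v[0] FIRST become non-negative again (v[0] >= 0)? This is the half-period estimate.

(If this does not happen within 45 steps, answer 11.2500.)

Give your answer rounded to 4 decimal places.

Step 0: x=[10.7000] v=[0.0000]
Step 1: x=[10.3149] v=[-1.5406]
Step 2: x=[9.5957] v=[-2.8767]
Step 3: x=[8.6380] v=[-3.8307]
Step 4: x=[7.5690] v=[-4.2759]
Step 5: x=[6.5307] v=[-4.1532]
Step 6: x=[5.6610] v=[-3.4789]
Step 7: x=[5.0754] v=[-2.3426]
Step 8: x=[4.8516] v=[-0.8952]
Step 9: x=[5.0194] v=[0.6712]
First v>=0 after going negative at step 9, time=2.2500

Answer: 2.2500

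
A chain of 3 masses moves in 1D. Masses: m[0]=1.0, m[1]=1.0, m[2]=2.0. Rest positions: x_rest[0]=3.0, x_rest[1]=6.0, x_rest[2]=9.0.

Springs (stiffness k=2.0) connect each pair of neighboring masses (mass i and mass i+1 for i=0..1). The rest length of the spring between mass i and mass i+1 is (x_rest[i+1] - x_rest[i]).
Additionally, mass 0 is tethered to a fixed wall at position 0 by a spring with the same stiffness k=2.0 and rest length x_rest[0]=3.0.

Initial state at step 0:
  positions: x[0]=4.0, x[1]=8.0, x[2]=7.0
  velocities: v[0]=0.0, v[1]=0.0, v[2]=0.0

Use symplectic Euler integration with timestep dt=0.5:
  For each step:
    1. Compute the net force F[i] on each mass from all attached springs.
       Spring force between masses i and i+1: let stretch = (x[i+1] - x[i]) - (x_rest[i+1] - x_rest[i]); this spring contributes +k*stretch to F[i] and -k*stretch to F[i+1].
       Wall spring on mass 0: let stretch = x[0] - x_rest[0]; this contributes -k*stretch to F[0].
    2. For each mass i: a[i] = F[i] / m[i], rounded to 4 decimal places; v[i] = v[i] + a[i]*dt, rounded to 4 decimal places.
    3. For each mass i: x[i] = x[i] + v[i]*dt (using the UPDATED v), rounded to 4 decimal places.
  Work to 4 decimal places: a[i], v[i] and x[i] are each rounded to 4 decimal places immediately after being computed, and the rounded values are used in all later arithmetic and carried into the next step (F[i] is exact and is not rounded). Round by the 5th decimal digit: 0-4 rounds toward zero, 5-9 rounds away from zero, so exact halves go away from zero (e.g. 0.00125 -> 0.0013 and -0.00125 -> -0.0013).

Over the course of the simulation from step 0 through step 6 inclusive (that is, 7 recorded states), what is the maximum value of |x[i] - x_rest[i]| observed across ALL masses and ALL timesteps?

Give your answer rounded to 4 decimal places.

Answer: 3.2813

Derivation:
Step 0: x=[4.0000 8.0000 7.0000] v=[0.0000 0.0000 0.0000]
Step 1: x=[4.0000 5.5000 8.0000] v=[0.0000 -5.0000 2.0000]
Step 2: x=[2.7500 3.5000 9.1250] v=[-2.5000 -4.0000 2.2500]
Step 3: x=[0.5000 3.9375 9.5938] v=[-4.5000 0.8750 0.9375]
Step 4: x=[-0.2813 5.4844 9.3985] v=[-1.5625 3.0938 -0.3907]
Step 5: x=[1.9610 6.1055 8.9746] v=[4.4845 1.2422 -0.8478]
Step 6: x=[5.2950 6.0889 8.5834] v=[6.6680 -0.0332 -0.7824]
Max displacement = 3.2813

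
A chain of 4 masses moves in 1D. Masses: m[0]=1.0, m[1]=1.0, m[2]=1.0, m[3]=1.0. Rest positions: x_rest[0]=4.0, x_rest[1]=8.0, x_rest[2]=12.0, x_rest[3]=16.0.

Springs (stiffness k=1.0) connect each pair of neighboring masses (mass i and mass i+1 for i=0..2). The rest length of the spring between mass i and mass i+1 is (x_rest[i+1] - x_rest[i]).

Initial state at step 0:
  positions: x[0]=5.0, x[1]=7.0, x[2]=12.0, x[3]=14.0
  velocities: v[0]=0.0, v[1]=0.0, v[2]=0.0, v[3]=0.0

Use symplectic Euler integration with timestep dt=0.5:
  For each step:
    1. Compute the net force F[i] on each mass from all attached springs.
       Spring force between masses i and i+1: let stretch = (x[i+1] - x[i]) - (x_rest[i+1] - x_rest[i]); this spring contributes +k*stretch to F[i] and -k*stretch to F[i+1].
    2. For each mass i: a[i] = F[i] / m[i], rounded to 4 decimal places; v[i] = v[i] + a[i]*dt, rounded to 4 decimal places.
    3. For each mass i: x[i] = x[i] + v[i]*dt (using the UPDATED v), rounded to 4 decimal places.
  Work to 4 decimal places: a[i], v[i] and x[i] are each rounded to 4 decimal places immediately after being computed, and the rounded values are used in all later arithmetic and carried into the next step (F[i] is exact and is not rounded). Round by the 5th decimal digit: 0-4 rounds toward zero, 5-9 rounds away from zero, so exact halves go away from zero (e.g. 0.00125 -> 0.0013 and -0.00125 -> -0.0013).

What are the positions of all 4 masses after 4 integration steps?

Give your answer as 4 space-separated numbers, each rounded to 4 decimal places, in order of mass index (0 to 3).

Step 0: x=[5.0000 7.0000 12.0000 14.0000] v=[0.0000 0.0000 0.0000 0.0000]
Step 1: x=[4.5000 7.7500 11.2500 14.5000] v=[-1.0000 1.5000 -1.5000 1.0000]
Step 2: x=[3.8125 8.5625 10.4375 15.1875] v=[-1.3750 1.6250 -1.6250 1.3750]
Step 3: x=[3.3125 8.6563 10.3438 15.6875] v=[-1.0000 0.1875 -0.1875 1.0000]
Step 4: x=[3.1485 7.8360 11.1641 15.8516] v=[-0.3281 -1.6407 1.6406 0.3282]

Answer: 3.1485 7.8360 11.1641 15.8516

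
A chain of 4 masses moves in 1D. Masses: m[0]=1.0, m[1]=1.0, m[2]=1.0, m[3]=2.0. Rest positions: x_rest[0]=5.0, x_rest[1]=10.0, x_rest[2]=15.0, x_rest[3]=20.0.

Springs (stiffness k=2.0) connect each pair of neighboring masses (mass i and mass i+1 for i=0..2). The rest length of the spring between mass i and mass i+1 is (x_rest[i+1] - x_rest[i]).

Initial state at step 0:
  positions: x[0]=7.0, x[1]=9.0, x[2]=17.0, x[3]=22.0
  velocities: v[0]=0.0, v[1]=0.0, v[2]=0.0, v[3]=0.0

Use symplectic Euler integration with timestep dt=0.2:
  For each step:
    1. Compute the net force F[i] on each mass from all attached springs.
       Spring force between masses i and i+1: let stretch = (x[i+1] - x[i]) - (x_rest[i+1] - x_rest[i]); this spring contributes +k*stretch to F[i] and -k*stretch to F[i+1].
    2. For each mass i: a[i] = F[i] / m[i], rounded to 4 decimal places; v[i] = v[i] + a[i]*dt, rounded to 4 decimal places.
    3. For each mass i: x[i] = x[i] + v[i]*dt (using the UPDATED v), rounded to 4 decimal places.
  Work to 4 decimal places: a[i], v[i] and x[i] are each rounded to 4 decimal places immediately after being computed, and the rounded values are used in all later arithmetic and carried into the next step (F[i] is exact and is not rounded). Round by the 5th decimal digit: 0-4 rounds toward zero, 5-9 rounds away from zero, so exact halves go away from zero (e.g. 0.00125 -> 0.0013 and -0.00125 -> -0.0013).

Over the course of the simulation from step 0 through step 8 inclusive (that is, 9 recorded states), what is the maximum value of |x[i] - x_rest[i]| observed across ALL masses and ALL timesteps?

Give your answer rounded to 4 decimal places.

Answer: 3.1486

Derivation:
Step 0: x=[7.0000 9.0000 17.0000 22.0000] v=[0.0000 0.0000 0.0000 0.0000]
Step 1: x=[6.7600 9.4800 16.7600 22.0000] v=[-1.2000 2.4000 -1.2000 0.0000]
Step 2: x=[6.3376 10.3248 16.3568 21.9904] v=[-2.1120 4.2240 -2.0160 -0.0480]
Step 3: x=[5.8342 11.3332 15.9217 21.9555] v=[-2.5171 5.0419 -2.1754 -0.1747]
Step 4: x=[5.3707 12.2687 15.6022 21.8792] v=[-2.3175 4.6777 -1.5973 -0.3815]
Step 5: x=[5.0590 12.9191 15.5182 21.7518] v=[-1.5583 3.2519 -0.4199 -0.6369]
Step 6: x=[4.9761 13.1486 15.7250 21.5751] v=[-0.4143 1.1475 1.0339 -0.8836]
Step 7: x=[5.1470 12.9304 16.1937 21.3644] v=[0.8547 -1.0909 2.3434 -1.0536]
Step 8: x=[5.5406 12.3506 16.8150 21.1469] v=[1.9681 -2.8989 3.1064 -1.0877]
Max displacement = 3.1486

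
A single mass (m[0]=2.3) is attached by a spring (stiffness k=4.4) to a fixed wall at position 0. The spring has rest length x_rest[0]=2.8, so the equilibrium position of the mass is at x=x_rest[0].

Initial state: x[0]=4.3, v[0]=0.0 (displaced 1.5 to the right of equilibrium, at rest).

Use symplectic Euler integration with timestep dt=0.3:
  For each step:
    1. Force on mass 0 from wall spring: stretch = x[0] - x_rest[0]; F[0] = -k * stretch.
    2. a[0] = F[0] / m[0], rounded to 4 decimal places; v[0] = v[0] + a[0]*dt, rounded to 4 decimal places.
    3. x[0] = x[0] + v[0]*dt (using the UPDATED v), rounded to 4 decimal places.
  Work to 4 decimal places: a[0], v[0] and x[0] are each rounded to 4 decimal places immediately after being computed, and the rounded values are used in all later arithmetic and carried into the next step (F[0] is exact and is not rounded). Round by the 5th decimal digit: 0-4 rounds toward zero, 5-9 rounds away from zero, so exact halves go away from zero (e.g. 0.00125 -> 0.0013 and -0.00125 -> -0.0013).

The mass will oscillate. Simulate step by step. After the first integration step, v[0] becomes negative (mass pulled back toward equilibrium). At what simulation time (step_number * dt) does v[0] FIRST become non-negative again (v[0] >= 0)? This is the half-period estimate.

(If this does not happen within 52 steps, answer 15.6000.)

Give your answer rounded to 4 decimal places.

Answer: 2.4000

Derivation:
Step 0: x=[4.3000] v=[0.0000]
Step 1: x=[4.0417] v=[-0.8609]
Step 2: x=[3.5697] v=[-1.5735]
Step 3: x=[2.9651] v=[-2.0153]
Step 4: x=[2.3321] v=[-2.1100]
Step 5: x=[1.7797] v=[-1.8415]
Step 6: x=[1.4029] v=[-1.2559]
Step 7: x=[1.2667] v=[-0.4541]
Step 8: x=[1.3945] v=[0.4259]
First v>=0 after going negative at step 8, time=2.4000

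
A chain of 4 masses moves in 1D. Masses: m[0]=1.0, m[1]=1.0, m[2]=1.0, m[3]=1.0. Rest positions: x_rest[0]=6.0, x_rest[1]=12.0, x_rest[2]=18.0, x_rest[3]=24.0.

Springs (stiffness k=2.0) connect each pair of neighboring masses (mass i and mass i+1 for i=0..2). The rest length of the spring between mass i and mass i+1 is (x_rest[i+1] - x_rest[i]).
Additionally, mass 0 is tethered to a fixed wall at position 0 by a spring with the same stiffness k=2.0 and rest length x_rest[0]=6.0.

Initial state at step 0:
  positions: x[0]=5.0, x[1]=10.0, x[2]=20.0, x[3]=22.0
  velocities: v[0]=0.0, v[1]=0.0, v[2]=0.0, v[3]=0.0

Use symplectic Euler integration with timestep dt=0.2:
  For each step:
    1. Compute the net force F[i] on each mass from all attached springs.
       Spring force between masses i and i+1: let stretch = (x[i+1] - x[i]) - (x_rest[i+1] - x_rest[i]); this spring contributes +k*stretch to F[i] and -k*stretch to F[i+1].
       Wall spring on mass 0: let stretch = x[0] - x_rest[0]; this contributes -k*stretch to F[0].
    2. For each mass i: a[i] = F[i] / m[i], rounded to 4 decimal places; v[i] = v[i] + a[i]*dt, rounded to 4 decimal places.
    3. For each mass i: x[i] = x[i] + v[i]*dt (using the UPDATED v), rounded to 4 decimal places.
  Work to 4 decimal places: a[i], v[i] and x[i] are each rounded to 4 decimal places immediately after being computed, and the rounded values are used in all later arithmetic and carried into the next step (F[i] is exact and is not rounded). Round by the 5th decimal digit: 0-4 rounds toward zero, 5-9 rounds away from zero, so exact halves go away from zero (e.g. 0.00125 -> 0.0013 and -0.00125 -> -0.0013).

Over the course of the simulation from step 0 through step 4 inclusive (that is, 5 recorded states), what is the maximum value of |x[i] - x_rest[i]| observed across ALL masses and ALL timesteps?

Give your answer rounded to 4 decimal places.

Answer: 2.2760

Derivation:
Step 0: x=[5.0000 10.0000 20.0000 22.0000] v=[0.0000 0.0000 0.0000 0.0000]
Step 1: x=[5.0000 10.4000 19.3600 22.3200] v=[0.0000 2.0000 -3.2000 1.6000]
Step 2: x=[5.0320 11.0848 18.2400 22.8832] v=[0.1600 3.4240 -5.6000 2.8160]
Step 3: x=[5.1457 11.8578 16.9190 23.5549] v=[0.5683 3.8650 -6.6048 3.3587]
Step 4: x=[5.3847 12.4987 15.7240 24.1758] v=[1.1949 3.2046 -5.9749 3.1043]
Max displacement = 2.2760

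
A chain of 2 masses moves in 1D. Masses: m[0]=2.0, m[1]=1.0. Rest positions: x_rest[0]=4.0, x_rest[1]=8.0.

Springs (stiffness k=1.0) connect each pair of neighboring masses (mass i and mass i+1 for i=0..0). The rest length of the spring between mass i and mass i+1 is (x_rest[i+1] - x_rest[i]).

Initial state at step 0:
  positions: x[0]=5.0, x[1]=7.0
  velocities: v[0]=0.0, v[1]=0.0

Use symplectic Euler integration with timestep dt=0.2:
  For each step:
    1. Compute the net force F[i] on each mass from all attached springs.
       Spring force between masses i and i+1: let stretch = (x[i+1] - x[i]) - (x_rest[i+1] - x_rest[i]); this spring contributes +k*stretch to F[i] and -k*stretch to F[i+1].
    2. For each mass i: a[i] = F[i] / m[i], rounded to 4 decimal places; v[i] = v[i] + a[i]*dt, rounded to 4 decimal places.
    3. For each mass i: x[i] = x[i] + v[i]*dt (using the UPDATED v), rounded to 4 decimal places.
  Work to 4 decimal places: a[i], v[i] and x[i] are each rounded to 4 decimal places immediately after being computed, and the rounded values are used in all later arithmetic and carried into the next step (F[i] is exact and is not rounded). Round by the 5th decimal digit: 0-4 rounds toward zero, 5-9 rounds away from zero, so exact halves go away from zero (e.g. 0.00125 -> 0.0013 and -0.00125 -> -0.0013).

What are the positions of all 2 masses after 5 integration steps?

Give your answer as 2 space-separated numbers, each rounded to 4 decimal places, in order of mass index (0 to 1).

Answer: 4.4800 8.0399

Derivation:
Step 0: x=[5.0000 7.0000] v=[0.0000 0.0000]
Step 1: x=[4.9600 7.0800] v=[-0.2000 0.4000]
Step 2: x=[4.8824 7.2352] v=[-0.3880 0.7760]
Step 3: x=[4.7719 7.4563] v=[-0.5527 1.1054]
Step 4: x=[4.6350 7.7300] v=[-0.6843 1.3685]
Step 5: x=[4.4800 8.0399] v=[-0.7748 1.5495]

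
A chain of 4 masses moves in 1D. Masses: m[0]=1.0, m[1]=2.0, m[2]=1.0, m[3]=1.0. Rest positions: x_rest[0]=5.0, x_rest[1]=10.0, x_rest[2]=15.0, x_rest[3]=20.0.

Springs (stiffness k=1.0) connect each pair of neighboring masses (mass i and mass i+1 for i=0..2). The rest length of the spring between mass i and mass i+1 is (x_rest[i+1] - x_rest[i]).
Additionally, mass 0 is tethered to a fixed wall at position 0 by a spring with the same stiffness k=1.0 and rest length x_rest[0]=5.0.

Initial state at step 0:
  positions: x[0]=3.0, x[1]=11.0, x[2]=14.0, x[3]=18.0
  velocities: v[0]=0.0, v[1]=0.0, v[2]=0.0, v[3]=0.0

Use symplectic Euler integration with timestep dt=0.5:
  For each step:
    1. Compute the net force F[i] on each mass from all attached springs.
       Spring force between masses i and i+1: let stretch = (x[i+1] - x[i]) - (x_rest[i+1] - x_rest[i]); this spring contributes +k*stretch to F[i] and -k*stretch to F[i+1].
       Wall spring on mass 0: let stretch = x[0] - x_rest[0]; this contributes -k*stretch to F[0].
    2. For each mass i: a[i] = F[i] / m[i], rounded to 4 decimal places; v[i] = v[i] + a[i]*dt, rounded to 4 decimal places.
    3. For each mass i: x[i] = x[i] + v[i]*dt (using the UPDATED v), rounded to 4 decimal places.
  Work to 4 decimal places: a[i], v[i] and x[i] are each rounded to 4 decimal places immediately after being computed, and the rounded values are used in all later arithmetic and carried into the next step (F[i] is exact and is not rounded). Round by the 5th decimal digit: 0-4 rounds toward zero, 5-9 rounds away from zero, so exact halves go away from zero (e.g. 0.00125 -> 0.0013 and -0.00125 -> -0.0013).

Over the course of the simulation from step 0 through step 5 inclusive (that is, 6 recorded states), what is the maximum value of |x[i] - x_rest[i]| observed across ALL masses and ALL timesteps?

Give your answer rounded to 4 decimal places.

Step 0: x=[3.0000 11.0000 14.0000 18.0000] v=[0.0000 0.0000 0.0000 0.0000]
Step 1: x=[4.2500 10.3750 14.2500 18.2500] v=[2.5000 -1.2500 0.5000 0.5000]
Step 2: x=[5.9688 9.4688 14.5313 18.7500] v=[3.4375 -1.8125 0.5625 1.0000]
Step 3: x=[7.0704 8.7579 14.6016 19.4454] v=[2.2031 -1.4219 0.1406 1.3907]
Step 4: x=[6.8262 8.5665 14.4219 20.1798] v=[-0.4884 -0.3829 -0.3594 1.4688]
Step 5: x=[5.3105 8.8895 14.2178 20.7248] v=[-3.0314 0.6459 -0.4082 1.0899]
Max displacement = 2.0704

Answer: 2.0704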